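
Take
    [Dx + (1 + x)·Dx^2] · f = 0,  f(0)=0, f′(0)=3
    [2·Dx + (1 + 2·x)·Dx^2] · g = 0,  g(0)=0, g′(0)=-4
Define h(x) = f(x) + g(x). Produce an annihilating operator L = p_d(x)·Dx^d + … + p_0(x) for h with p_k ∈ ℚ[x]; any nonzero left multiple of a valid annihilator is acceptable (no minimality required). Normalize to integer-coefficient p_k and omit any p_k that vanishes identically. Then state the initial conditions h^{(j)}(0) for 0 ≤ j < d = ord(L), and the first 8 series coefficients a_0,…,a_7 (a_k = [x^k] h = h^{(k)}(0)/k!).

f: a_k = 0, 3, -3/2, 1, -3/4, 3/5, -1/2, 3/7, …
g: a_k = 0, -4, 4, -16/3, 8, -64/5, 64/3, -256/7, …
L₀ := lclm(L_f,L_g); ord L₀ ≤ 2+2.
L = 4·Dx + (6 + 8·x)·Dx^2 + (1 + 3·x + 2·x^2)·Dx^3  (order 3).
h: a_k = 0, -1, 5/2, -13/3, 29/4, -61/5, 125/6, -253/7, …
ICs: h(0) = 0, h′(0) = -1, h′′(0) = 5.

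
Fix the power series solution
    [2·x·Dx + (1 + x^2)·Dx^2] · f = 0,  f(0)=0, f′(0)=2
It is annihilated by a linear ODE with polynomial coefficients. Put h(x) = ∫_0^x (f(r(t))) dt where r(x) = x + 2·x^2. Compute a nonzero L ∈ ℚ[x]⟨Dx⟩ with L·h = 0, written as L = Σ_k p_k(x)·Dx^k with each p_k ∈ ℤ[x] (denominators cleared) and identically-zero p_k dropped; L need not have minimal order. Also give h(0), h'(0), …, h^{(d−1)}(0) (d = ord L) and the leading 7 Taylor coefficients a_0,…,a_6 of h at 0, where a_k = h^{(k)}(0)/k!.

f: a_k = 0, 2, 0, -2/3, 0, 2/5, 0, …
Substitute x→r, Dx→(1/r')Dx; clear ⇒ L₀.
Integrate: L := L₀·Dx.
L = (-4 + 2·x + 16·x^2 + 48·x^3 + 48·x^4)·Dx^2 + (1 + 4·x + x^2 + 8·x^3 + 20·x^4 + 16·x^5)·Dx^3  (order 3).
h: a_k = 0, 0, 1, 4/3, -1/6, -4/5, -19/15, …
ICs: h(0) = 0, h′(0) = 0, h′′(0) = 2.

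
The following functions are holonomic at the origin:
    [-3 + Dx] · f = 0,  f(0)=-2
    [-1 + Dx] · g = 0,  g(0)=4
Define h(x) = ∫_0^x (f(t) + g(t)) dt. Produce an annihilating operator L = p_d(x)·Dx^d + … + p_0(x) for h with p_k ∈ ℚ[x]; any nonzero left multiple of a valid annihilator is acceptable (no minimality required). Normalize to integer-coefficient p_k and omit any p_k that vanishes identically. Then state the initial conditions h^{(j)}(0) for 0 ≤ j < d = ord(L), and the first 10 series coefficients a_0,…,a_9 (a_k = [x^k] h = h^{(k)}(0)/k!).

L = 3·Dx - 4·Dx^2 + Dx^3  (order 3).
h: a_k = 0, 2, -1, -7/3, -25/12, -79/60, -241/360, -727/2520, -437/4032, -937/25920, …
ICs: h(0) = 0, h′(0) = 2, h′′(0) = -2.

f: a_k = -2, -6, -9, -9, -27/4, -81/20, -81/40, -243/280, -729/2240, -243/2240, …
g: a_k = 4, 4, 2, 2/3, 1/6, 1/30, 1/180, 1/1260, 1/10080, 1/90720, …
L₀ := lclm(L_f,L_g); ord L₀ ≤ 1+1.
h=∫h₀ ⇒ L = L₀·Dx.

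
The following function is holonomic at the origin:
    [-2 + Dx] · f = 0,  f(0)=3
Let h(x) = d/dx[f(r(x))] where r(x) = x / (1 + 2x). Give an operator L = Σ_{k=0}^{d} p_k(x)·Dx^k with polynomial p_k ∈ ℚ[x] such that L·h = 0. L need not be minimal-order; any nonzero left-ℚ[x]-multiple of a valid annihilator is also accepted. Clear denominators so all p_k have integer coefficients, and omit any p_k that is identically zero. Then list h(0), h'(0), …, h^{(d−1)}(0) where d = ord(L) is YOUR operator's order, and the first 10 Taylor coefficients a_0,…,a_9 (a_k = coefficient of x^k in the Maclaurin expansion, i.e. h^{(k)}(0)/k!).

L = (-2 - 8·x) + (-1 - 4·x - 4·x^2)·Dx  (order 1).
h: a_k = 6, -12, 12, 8, -76, 1208/5, -8728/15, 125456/105, -226076/105, 3170168/945, …
ICs: h(0) = 6.

f: a_k = 3, 6, 6, 4, 2, 4/5, 4/15, 8/105, 2/105, 4/945, …
h₀=f(r): pull back L_f along r ⇒ L₀.
h₀' ⇒ L via d/dx closure of L₀.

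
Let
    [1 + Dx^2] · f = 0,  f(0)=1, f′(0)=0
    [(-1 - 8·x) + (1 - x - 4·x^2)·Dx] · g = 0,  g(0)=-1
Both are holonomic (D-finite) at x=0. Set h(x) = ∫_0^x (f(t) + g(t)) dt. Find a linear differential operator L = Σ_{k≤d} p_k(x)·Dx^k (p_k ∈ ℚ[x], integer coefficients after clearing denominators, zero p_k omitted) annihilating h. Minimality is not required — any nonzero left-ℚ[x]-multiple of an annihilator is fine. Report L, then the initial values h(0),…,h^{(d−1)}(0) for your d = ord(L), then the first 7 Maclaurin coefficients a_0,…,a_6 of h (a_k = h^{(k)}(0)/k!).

L = (-55 - 486·x - 553·x^2 - 1488·x^3 - 80·x^4 - 128·x^5)·Dx + (11 + 11·x + 23·x^2 - 169·x^3 - 348·x^4 - 48·x^5 - 64·x^6)·Dx^2 + (-55 - 486·x - 553·x^2 - 1488·x^3 - 80·x^4 - 128·x^5)·Dx^3 + (11 + 11·x + 23·x^2 - 169·x^3 - 348·x^4 - 48·x^5 - 64·x^6)·Dx^4  (order 4).
h: a_k = 0, 0, -1/2, -11/6, -9/4, -139/24, -65/6, …
ICs: h(0) = 0, h′(0) = 0, h′′(0) = -1, h′′′(0) = -11.

f: a_k = 1, 0, -1/2, 0, 1/24, 0, -1/720, …
g: a_k = -1, -1, -5, -9, -29, -65, -181, …
L₀ := lclm(L_f,L_g); ord L₀ ≤ 2+1.
h=∫₀ˣh₀: take L = L₀·Dx.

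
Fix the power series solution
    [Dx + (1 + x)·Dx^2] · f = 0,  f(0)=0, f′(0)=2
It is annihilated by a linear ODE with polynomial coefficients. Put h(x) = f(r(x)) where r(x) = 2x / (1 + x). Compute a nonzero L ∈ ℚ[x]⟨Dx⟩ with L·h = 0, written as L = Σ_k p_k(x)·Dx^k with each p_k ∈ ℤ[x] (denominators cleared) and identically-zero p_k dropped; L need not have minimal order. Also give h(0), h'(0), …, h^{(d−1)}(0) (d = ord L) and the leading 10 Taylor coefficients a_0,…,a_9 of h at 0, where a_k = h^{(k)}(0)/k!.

L = (4 + 6·x)·Dx + (1 + 4·x + 3·x^2)·Dx^2  (order 2).
h: a_k = 0, 4, -8, 52/3, -40, 484/5, -728/3, 4372/7, -1640, 39364/9, …
ICs: h(0) = 0, h′(0) = 4.

f: a_k = 0, 2, -1, 2/3, -1/2, 2/5, -1/3, 2/7, -1/4, 2/9, …
f∘r: x↦r, Dx↦Dx/r' in L_f ⇒ L₀.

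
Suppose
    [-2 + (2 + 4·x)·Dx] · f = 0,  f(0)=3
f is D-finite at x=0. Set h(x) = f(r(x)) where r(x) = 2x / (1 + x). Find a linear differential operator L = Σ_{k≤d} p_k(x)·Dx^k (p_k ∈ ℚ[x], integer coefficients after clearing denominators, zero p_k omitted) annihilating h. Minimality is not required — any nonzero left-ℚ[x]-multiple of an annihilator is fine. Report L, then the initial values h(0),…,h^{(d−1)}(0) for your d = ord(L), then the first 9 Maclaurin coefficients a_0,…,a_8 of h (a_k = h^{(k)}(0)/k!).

L = -2 + (1 + 6·x + 5·x^2)·Dx  (order 1).
h: a_k = 3, 6, -12, 30, -90, 306, -1128, 4386, -17700, …
ICs: h(0) = 3.

f: a_k = 3, 3, -3/2, 3/2, -15/8, 21/8, -63/16, 99/16, -1287/128, …
h₀=f(r): pull back L_f along r ⇒ L₀.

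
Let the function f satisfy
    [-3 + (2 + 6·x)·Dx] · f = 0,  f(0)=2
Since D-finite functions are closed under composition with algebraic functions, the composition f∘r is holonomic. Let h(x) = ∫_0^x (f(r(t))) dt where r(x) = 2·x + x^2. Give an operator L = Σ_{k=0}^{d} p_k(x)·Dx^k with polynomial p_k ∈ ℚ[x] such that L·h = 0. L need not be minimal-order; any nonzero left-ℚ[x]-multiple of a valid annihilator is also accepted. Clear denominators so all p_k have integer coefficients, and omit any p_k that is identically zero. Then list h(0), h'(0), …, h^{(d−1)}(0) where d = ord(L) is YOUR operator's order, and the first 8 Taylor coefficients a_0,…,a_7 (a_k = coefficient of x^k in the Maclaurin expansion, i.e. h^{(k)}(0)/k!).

f: a_k = 2, 3, -9/4, 27/8, -405/64, 1701/128, -15309/512, 72171/1024, …
Substitute x→r, Dx→(1/r')Dx; clear ⇒ L₀.
h=∫₀ˣh₀: take L = L₀·Dx.
L = (-3 - 3·x)·Dx + (1 + 6·x + 3·x^2)·Dx^2  (order 2).
h: a_k = 0, 2, 3, -2, 9/2, -63/5, 81/2, -999/7, …
ICs: h(0) = 0, h′(0) = 2.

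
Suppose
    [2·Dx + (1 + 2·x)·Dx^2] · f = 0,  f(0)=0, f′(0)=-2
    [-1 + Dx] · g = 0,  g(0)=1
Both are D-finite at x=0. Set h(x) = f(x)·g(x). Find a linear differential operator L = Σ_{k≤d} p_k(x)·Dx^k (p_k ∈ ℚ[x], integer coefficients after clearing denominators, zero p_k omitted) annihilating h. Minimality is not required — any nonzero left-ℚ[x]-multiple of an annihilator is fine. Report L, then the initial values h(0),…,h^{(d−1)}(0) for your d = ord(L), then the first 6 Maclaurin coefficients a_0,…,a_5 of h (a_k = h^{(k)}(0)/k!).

f: a_k = 0, -2, 2, -8/3, 4, -32/5, …
g: a_k = 1, 1, 1/2, 1/6, 1/24, 1/120, …
Sym-product of L_f,L_g gives L₀ (≤ ord 2).
L = (-1 + 2·x) - 4·x·Dx + (1 + 2·x)·Dx^2  (order 2).
h: a_k = 0, -2, 0, -5/3, 2, -209/60, …
ICs: h(0) = 0, h′(0) = -2.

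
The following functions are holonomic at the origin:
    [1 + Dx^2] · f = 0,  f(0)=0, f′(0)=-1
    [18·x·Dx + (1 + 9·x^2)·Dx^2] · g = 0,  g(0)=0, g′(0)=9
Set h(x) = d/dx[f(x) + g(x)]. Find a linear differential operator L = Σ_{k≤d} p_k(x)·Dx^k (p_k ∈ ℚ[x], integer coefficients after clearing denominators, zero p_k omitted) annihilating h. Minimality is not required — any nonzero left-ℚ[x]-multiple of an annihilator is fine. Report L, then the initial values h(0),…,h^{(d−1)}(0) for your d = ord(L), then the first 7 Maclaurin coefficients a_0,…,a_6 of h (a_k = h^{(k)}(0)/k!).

L = (-1926·x + 17820·x^3 + 1458·x^5) + (-17 + 351·x^2 + 4617·x^4 + 729·x^6)·Dx + (-1926·x + 17820·x^3 + 1458·x^5)·Dx^2 + (-17 + 351·x^2 + 4617·x^4 + 729·x^6)·Dx^3  (order 3).
h: a_k = 8, 0, -161/2, 0, 17495/24, 0, -4723919/720, …
ICs: h(0) = 8, h′(0) = 0, h′′(0) = -161.

f: a_k = 0, -1, 0, 1/6, 0, -1/120, 0, …
g: a_k = 0, 9, 0, -27, 0, 729/5, 0, …
h₀=f+g: left-lcm gives L₀, ord ≤ 4.
Differentiate: ansatz ord ≤ ord L₀ ⇒ L.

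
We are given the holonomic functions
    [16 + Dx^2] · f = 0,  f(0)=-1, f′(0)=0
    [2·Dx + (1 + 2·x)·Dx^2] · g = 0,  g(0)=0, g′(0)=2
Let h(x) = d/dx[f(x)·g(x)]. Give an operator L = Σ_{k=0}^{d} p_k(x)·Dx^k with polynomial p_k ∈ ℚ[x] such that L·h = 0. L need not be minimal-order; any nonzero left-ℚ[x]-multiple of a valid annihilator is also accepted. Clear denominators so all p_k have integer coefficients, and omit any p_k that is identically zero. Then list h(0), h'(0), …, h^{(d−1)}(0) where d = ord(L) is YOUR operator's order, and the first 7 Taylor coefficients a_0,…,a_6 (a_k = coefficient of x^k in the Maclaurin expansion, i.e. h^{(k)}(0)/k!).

f: a_k = -1, 0, 8, 0, -32/3, 0, 256/45, …
g: a_k = 0, 2, -2, 8/3, -4, 32/5, -32/3, …
f·g: L₀ = L_f ⊗_s L_g, ord ≤ 2·2.
Derive L from L₀ (diff closure).
L = (-896 + 28672·x + 282624·x^2 + 1032192·x^3 + 1826816·x^4 + 1572864·x^5 + 524288·x^6) + (576 + 12416·x + 66560·x^2 + 153600·x^3 + 163840·x^4 + 65536·x^5)·Dx + (280 + 6592·x + 44480·x^2 + 141312·x^3 + 234496·x^4 + 196608·x^5 + 65536·x^6)·Dx^2 + (36 + 776·x + 4160·x^2 + 9600·x^3 + 10240·x^4 + 4096·x^5)·Dx^3 + (21 + 300·x + 1676·x^2 + 4800·x^3 + 7520·x^4 + 6144·x^5 + 2048·x^6)·Dx^4  (order 4).
h: a_k = -2, 4, 40, -48, -32, 0, 1664/15, …
ICs: h(0) = -2, h′(0) = 4, h′′(0) = 80, h′′′(0) = -288.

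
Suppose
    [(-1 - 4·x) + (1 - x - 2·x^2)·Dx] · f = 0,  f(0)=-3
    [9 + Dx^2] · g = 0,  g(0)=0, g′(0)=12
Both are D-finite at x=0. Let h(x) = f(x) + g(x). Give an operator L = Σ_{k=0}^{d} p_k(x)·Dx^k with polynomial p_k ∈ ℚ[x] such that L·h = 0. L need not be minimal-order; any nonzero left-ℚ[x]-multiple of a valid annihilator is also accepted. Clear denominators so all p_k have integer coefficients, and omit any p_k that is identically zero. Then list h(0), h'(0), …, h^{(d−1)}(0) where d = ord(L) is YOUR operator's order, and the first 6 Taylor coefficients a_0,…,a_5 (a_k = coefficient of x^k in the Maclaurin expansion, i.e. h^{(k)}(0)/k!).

L = (117 + 486·x + 135·x^2 + 360·x^3 + 540·x^4 + 432·x^5) + (-45 + 63·x + 81·x^2 - 153·x^3 - 18·x^4 + 324·x^5 + 216·x^6)·Dx + (13 + 54·x + 15·x^2 + 40·x^3 + 60·x^4 + 48·x^5)·Dx^2 + (-5 + 7·x + 9·x^2 - 17·x^3 - 2·x^4 + 36·x^5 + 24·x^6)·Dx^3  (order 3).
h: a_k = -3, 9, -9, -33, -33, -549/10, …
ICs: h(0) = -3, h′(0) = 9, h′′(0) = -18.

f: a_k = -3, -3, -9, -15, -33, -63, …
g: a_k = 0, 12, 0, -18, 0, 81/10, …
Weyl lclm of L_f,L_g ⇒ L₀ (ord ≤ 3).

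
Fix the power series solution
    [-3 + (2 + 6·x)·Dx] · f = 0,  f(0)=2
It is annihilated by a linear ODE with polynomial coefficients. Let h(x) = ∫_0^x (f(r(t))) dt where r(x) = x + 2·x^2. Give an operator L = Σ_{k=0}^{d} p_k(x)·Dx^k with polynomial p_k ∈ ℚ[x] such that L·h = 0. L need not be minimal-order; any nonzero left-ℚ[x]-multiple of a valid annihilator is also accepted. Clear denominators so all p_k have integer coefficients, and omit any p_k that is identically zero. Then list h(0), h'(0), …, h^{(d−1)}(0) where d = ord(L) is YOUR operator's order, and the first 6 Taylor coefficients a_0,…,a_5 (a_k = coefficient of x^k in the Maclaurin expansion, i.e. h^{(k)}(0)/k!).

L = (-3 - 12·x)·Dx + (2 + 6·x + 12·x^2)·Dx^2  (order 2).
h: a_k = 0, 2, 3/2, 5/4, -45/32, 63/64, …
ICs: h(0) = 0, h′(0) = 2.

f: a_k = 2, 3, -9/4, 27/8, -405/64, 1701/128, …
Substitute x→r, Dx→(1/r')Dx; clear ⇒ L₀.
h=∫₀ˣh₀: take L = L₀·Dx.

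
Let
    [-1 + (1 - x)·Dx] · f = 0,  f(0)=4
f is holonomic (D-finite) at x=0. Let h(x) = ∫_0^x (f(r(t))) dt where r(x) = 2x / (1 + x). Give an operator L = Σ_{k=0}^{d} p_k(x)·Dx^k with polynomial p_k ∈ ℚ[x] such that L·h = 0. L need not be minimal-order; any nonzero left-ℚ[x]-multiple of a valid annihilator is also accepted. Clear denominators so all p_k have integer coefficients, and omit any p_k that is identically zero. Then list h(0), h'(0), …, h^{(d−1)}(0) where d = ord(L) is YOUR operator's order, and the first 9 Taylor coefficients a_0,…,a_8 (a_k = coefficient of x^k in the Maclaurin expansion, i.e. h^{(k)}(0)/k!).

L = 2·Dx + (-1 + x^2)·Dx^2  (order 2).
h: a_k = 0, 4, 4, 8/3, 2, 8/5, 4/3, 8/7, 1, …
ICs: h(0) = 0, h′(0) = 4.

f: a_k = 4, 4, 4, 4, 4, 4, 4, 4, 4, …
h₀=f(r): pull back L_f along r ⇒ L₀.
h=∫h₀ ⇒ L = L₀·Dx.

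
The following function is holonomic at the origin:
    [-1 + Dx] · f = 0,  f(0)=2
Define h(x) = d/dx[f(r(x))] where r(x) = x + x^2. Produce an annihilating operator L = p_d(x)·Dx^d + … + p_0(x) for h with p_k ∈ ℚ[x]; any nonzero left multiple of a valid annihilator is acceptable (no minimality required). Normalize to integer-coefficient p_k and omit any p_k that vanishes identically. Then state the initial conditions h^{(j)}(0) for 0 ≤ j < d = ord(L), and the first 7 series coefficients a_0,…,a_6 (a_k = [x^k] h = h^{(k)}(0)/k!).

L = (3 + 4·x + 4·x^2) + (-1 - 2·x)·Dx  (order 1).
h: a_k = 2, 6, 7, 25/3, 27/4, 331/60, 1303/360, …
ICs: h(0) = 2.

f: a_k = 2, 2, 1, 1/3, 1/12, 1/60, 1/360, …
h₀=f(r): pull back L_f along r ⇒ L₀.
h=h₀': d/dx-closure on L₀ ⇒ L.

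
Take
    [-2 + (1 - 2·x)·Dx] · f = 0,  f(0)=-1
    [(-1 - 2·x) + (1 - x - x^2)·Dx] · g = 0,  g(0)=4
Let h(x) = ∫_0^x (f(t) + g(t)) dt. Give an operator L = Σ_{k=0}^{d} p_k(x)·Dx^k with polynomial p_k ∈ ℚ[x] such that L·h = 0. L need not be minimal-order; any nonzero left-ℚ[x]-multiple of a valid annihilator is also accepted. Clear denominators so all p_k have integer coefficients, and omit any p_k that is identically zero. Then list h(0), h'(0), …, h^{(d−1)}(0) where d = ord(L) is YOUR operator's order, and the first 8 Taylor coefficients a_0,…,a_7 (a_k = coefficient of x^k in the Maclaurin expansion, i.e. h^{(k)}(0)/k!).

f: a_k = -1, -2, -4, -8, -16, -32, -64, -128, …
g: a_k = 4, 4, 8, 12, 20, 32, 52, 84, …
Sum ⇒ L₀ = lclm(L_f,L_g) in ℚ(x)⟨Dx⟩.
∫: right-multiply L₀ by Dx.
L = (-12·x + 12·x^2 - 8·x^3)·Dx + (4 - 6·x - 6·x^2 + 16·x^3 - 16·x^4)·Dx^2 + (-1 + 5·x - 9·x^2 + 6·x^3 + 2·x^4 - 4·x^5)·Dx^3  (order 3).
h: a_k = 0, 3, 1, 4/3, 1, 4/5, 0, -12/7, …
ICs: h(0) = 0, h′(0) = 3, h′′(0) = 2.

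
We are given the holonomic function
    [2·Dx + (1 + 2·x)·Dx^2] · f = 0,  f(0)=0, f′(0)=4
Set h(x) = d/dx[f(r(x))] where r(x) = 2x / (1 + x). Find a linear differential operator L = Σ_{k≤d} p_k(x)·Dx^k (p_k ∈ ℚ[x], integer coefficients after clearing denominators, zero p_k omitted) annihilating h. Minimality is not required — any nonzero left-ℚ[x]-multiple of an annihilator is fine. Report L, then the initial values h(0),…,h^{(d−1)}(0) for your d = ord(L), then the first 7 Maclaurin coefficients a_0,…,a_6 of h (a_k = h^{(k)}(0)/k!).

L = (6 + 10·x) + (1 + 6·x + 5·x^2)·Dx  (order 1).
h: a_k = 8, -48, 248, -1248, 6248, -31248, 156248, …
ICs: h(0) = 8.

f: a_k = 0, 4, -4, 16/3, -8, 64/5, -64/3, …
h₀=f(r): pull back L_f along r ⇒ L₀.
Differentiate: ansatz ord ≤ ord L₀ ⇒ L.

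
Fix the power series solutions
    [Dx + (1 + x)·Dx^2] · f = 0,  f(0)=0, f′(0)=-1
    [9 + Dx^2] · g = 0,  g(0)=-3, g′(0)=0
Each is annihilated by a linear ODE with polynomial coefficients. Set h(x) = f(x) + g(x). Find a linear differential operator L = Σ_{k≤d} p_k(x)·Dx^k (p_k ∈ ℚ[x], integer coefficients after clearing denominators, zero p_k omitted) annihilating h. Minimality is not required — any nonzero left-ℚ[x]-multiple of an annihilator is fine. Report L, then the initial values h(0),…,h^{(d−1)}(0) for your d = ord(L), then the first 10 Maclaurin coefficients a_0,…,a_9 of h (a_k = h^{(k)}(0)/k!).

f: a_k = 0, -1, 1/2, -1/3, 1/4, -1/5, 1/6, -1/7, 1/8, -1/9, …
g: a_k = -3, 0, 27/2, 0, -81/8, 0, 243/80, 0, -2187/4480, 0, …
f+g: L₀ = lclm(L_f,L_g), ord ≤ 2+2.
L = (135 + 162·x + 81·x^2)·Dx + (99 + 261·x + 243·x^2 + 81·x^3)·Dx^2 + (15 + 18·x + 9·x^2)·Dx^3 + (11 + 29·x + 27·x^2 + 9·x^3)·Dx^4  (order 4).
h: a_k = -3, -1, 14, -1/3, -79/8, -1/5, 769/240, -1/7, -1627/4480, -1/9, …
ICs: h(0) = -3, h′(0) = -1, h′′(0) = 28, h′′′(0) = -2.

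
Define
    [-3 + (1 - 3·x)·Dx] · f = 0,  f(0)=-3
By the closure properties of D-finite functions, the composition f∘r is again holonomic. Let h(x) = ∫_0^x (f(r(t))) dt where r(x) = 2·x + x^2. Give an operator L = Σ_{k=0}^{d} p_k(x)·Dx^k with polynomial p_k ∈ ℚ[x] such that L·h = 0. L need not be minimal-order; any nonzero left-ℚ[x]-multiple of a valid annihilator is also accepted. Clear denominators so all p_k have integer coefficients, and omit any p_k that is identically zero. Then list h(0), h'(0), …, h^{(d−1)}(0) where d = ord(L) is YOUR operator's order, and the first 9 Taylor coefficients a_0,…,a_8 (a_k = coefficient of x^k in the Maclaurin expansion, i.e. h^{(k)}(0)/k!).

f: a_k = -3, -9, -27, -81, -243, -729, -2187, -6561, -19683, …
L₀ from L_f via x↦r, Dx↦r'^{-1}Dx.
h=∫₀ˣh₀: take L = L₀·Dx.
L = (6 + 6·x)·Dx + (-1 + 6·x + 3·x^2)·Dx^2  (order 2).
h: a_k = 0, -3, -9, -39, -189, -4887/5, -5265, -204201/7, -164997, …
ICs: h(0) = 0, h′(0) = -3.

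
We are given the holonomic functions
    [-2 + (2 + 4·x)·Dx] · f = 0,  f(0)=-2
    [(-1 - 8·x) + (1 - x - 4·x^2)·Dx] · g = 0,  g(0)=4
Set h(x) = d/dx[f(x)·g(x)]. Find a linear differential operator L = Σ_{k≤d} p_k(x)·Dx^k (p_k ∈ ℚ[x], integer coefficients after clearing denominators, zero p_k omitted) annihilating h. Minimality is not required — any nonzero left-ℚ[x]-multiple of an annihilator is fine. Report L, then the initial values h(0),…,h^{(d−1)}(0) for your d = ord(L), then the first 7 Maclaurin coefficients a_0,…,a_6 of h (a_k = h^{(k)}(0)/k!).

f: a_k = -2, -2, 1, -1, 5/4, -7/4, 21/8, …
g: a_k = 4, 4, 20, 36, 116, 260, 724, …
Product ⇒ symmetric product L₀, ord ≤ 1.
Differentiate: ansatz ord ≤ ord L₀ ⇒ L.
L = (11 + 84·x + 243·x^2 + 360·x^3 + 240·x^4) + (-2 - 11·x - 9·x^2 + 58·x^3 + 144·x^4 + 96·x^5)·Dx  (order 1).
h: a_k = -16, -88, -336, -1132, -3690, -11157, -33796, …
ICs: h(0) = -16.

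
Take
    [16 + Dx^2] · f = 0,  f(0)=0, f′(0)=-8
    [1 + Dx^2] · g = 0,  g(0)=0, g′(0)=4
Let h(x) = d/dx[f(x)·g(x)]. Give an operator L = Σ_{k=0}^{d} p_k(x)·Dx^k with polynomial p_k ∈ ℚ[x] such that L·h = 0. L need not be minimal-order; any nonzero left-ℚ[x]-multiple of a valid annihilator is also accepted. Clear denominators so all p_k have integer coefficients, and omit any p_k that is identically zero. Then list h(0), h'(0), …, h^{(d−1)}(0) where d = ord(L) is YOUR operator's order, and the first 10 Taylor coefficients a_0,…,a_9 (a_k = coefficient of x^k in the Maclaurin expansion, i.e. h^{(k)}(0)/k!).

f: a_k = 0, -8, 0, 64/3, 0, -256/15, 0, 2048/315, 0, -4096/2835, …
g: a_k = 0, 4, 0, -2/3, 0, 1/30, 0, -1/1260, 0, 1/90720, …
h₀=f·g: eliminate ⇒ L₀, order ≤ 2·2.
h=h₀': d/dx-closure on L₀ ⇒ L.
L = 225 + 34·Dx^2 + Dx^4  (order 4).
h: a_k = 0, -64, 0, 1088/3, 0, -7448/15, 0, 96016/315, 0, -606661/5670, …
ICs: h(0) = 0, h′(0) = -64, h′′(0) = 0, h′′′(0) = 2176.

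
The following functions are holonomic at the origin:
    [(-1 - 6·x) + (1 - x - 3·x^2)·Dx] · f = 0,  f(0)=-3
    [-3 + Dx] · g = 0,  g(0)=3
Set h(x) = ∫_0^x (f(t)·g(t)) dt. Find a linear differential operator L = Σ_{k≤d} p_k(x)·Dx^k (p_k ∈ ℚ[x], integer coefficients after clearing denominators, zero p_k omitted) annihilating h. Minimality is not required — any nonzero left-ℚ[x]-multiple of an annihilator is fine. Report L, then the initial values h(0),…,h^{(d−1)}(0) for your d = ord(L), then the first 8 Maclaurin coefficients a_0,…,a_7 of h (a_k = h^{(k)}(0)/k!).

f: a_k = -3, -3, -12, -21, -57, -120, -291, -651, …
g: a_k = 3, 9, 27/2, 27/2, 81/8, 243/40, 243/80, 729/560, …
f·g: L₀ = L_f ⊗_s L_g, ord ≤ 1·1.
h=∫₀ˣh₀: take L = L₀·Dx.
L = (4 + 3·x - 9·x^2)·Dx + (-1 + x + 3·x^2)·Dx^2  (order 2).
h: a_k = 0, -9, -18, -69/2, -63, -4743/40, -4557/20, -252387/560, …
ICs: h(0) = 0, h′(0) = -9.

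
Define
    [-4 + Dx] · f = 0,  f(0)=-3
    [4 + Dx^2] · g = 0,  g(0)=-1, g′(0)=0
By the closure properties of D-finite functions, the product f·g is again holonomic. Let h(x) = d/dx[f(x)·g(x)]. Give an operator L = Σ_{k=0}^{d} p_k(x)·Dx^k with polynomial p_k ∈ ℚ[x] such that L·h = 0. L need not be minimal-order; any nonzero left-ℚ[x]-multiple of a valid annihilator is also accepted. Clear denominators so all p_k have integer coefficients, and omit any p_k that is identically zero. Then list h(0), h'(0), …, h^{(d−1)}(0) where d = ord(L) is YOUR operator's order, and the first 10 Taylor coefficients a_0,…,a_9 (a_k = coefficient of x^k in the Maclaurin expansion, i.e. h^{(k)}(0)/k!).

L = 20 - 8·Dx + Dx^2  (order 2).
h: a_k = 12, 36, 24, -56, -152, -936/5, -2224/15, -8432/105, -2872/105, -632/315, …
ICs: h(0) = 12, h′(0) = 36.

f: a_k = -3, -12, -24, -32, -32, -128/5, -256/15, -1024/105, -512/105, -2048/945, …
g: a_k = -1, 0, 2, 0, -2/3, 0, 4/45, 0, -2/315, 0, …
Sym-product of L_f,L_g gives L₀ (≤ ord 2).
h=h₀': d/dx-closure on L₀ ⇒ L.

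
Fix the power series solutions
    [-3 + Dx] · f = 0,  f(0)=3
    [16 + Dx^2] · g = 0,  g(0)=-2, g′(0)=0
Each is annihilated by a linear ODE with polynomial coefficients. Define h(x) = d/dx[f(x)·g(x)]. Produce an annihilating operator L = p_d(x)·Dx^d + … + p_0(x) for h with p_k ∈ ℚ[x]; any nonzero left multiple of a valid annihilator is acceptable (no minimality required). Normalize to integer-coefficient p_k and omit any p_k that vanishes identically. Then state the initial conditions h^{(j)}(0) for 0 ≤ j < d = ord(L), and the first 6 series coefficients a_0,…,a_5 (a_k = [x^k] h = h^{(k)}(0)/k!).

f: a_k = 3, 9, 27/2, 27/2, 81/8, 243/40, …
g: a_k = -2, 0, 16, 0, -64/3, 0, …
Product ⇒ symmetric product L₀, ord ≤ 2.
Derive L from L₀ (diff closure).
L = 25 - 6·Dx + Dx^2  (order 2).
h: a_k = -18, 42, 351, 527, 237/4, -11753/20, …
ICs: h(0) = -18, h′(0) = 42.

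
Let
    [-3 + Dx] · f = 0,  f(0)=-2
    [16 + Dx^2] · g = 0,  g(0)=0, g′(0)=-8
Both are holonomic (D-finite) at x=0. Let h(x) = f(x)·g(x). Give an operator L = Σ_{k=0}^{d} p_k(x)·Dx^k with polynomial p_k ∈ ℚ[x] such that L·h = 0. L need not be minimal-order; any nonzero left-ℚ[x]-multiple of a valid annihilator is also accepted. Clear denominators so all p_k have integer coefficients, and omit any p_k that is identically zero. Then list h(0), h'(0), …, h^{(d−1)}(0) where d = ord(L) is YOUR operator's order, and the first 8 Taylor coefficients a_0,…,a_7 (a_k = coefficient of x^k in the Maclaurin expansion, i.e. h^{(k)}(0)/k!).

L = 25 - 6·Dx + Dx^2  (order 2).
h: a_k = 0, 16, 48, 88/3, -56, -1558/15, -286/5, 4031/315, …
ICs: h(0) = 0, h′(0) = 16.

f: a_k = -2, -6, -9, -9, -27/4, -81/20, -81/40, -243/280, …
g: a_k = 0, -8, 0, 64/3, 0, -256/15, 0, 2048/315, …
h₀=f·g: eliminate ⇒ L₀, order ≤ 1·2.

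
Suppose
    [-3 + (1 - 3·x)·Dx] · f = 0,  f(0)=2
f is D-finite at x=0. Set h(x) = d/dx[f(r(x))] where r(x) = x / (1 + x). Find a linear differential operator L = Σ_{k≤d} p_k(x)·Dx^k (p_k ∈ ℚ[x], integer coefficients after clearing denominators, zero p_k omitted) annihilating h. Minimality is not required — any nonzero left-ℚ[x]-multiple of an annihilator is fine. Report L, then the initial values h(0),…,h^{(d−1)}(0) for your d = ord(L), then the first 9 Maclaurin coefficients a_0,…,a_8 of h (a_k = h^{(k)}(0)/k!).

f: a_k = 2, 6, 18, 54, 162, 486, 1458, 4374, 13122, …
L₀ from L_f via x↦r, Dx↦r'^{-1}Dx.
Differentiate: ansatz ord ≤ ord L₀ ⇒ L.
L = 4 + (-1 + 2·x)·Dx  (order 1).
h: a_k = 6, 24, 72, 192, 480, 1152, 2688, 6144, 13824, …
ICs: h(0) = 6.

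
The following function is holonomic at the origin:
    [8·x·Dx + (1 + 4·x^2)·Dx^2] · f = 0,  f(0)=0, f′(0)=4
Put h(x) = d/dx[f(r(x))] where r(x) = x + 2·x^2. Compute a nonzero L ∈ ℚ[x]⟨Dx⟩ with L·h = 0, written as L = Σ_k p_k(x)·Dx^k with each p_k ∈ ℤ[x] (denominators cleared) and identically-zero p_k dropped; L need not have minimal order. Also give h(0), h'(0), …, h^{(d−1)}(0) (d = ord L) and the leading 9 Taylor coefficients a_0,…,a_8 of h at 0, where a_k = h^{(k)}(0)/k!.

L = (-4 + 8·x + 64·x^2 + 192·x^3 + 192·x^4) + (1 + 4·x + 4·x^2 + 32·x^3 + 80·x^4 + 64·x^5)·Dx  (order 1).
h: a_k = 4, 16, -16, -128, -256, 512, 3328, 4096, -17408, …
ICs: h(0) = 4.

f: a_k = 0, 4, 0, -16/3, 0, 64/5, 0, -256/7, 0, …
L₀ from L_f via x↦r, Dx↦r'^{-1}Dx.
h=h₀': d/dx-closure on L₀ ⇒ L.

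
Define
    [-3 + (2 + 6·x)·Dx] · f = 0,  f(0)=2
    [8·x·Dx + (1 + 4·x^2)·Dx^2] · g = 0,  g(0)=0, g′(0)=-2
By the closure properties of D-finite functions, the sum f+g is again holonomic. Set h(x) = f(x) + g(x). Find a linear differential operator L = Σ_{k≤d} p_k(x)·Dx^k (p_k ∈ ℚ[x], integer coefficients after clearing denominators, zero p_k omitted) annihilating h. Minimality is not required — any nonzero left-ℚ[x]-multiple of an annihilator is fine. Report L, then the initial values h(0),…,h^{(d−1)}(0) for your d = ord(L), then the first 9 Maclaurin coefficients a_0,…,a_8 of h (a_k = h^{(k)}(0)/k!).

f: a_k = 2, 3, -9/4, 27/8, -405/64, 1701/128, -15309/512, 72171/1024, -2814669/16384, …
g: a_k = 0, -2, 0, 8/3, 0, -32/5, 0, 128/7, 0, …
h₀=f+g: left-lcm gives L₀, ord ≤ 3.
L = (-48 - 360·x + 576·x^2 + 864·x^3)·Dx + (-59 - 192·x - 120·x^2 + 2304·x^3 + 3024·x^4)·Dx^2 + (-6 + 14·x + 144·x^2 + 272·x^3 + 672·x^4 + 864·x^5)·Dx^3  (order 3).
h: a_k = 2, 1, -9/4, 145/24, -405/64, 4409/640, -15309/512, 636269/7168, -2814669/16384, …
ICs: h(0) = 2, h′(0) = 1, h′′(0) = -9/2.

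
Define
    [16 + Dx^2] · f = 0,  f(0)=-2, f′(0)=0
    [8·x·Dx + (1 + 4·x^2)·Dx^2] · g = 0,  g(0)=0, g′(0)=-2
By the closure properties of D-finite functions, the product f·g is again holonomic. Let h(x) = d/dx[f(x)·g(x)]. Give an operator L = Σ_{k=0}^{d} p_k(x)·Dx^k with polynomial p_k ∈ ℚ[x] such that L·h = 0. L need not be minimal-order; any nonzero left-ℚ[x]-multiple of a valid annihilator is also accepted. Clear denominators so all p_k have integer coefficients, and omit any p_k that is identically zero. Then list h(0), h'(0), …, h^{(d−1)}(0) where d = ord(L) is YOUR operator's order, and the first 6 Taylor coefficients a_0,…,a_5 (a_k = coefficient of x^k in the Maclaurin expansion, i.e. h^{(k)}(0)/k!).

L = (4096 + 58368·x^2 + 354304·x^4 + 983040·x^6 + 1867776·x^8 + 2621440·x^10 + 2097152·x^12) + (1984·x + 30208·x^3 + 158720·x^5 + 409600·x^7 + 655360·x^9 + 524288·x^11)·Dx + (336 + 5216·x^2 + 34560·x^4 + 114176·x^6 + 249856·x^8 + 360448·x^10 + 262144·x^12)·Dx^2 + (124·x + 1888·x^3 + 9920·x^5 + 25600·x^7 + 40960·x^9 + 32768·x^11)·Dx^3 + (5 + 98·x^2 + 776·x^4 + 3296·x^6 + 8320·x^8 + 12288·x^10 + 8192·x^12)·Dx^4  (order 4).
h: a_k = 4, 0, -112, 0, 1472/3, 0, …
ICs: h(0) = 4, h′(0) = 0, h′′(0) = -224, h′′′(0) = 0.

f: a_k = -2, 0, 16, 0, -64/3, 0, …
g: a_k = 0, -2, 0, 8/3, 0, -32/5, …
f·g: L₀ = L_f ⊗_s L_g, ord ≤ 2·2.
Differentiate: ansatz ord ≤ ord L₀ ⇒ L.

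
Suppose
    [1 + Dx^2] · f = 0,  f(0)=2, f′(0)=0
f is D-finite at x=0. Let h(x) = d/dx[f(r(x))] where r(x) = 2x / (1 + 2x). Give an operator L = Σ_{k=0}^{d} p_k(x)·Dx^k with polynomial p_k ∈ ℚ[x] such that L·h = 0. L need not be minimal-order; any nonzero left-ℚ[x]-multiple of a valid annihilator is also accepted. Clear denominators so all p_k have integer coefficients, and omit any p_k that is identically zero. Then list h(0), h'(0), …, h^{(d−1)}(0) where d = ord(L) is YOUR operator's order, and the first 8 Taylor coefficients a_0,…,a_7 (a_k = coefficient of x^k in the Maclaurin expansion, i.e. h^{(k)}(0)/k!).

f: a_k = 2, 0, -1, 0, 1/12, 0, -1/360, 0, …
Change of var in L_f (x↦r) gives L₀.
Derive L from L₀ (diff closure).
L = (28 + 96·x + 96·x^2) + (12 + 72·x + 144·x^2 + 96·x^3)·Dx + (1 + 8·x + 24·x^2 + 32·x^3 + 16·x^4)·Dx^2  (order 2).
h: a_k = 0, -8, 48, -560/3, 1760/3, -24016/15, 19488/5, -534368/63, …
ICs: h(0) = 0, h′(0) = -8.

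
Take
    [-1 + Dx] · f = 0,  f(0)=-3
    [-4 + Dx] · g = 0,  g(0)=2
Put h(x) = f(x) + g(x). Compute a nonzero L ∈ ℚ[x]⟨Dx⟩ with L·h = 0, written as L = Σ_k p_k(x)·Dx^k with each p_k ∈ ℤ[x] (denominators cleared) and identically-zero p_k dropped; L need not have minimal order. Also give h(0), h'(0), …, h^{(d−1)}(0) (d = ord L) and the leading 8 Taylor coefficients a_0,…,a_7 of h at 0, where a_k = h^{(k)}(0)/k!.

f: a_k = -3, -3, -3/2, -1/2, -1/8, -1/40, -1/240, -1/1680, …
g: a_k = 2, 8, 16, 64/3, 64/3, 256/15, 512/45, 2048/315, …
f+g: L₀ = lclm(L_f,L_g), ord ≤ 1+1.
L = 4 - 5·Dx + Dx^2  (order 2).
h: a_k = -1, 5, 29/2, 125/6, 509/24, 409/24, 8189/720, 6553/1008, …
ICs: h(0) = -1, h′(0) = 5.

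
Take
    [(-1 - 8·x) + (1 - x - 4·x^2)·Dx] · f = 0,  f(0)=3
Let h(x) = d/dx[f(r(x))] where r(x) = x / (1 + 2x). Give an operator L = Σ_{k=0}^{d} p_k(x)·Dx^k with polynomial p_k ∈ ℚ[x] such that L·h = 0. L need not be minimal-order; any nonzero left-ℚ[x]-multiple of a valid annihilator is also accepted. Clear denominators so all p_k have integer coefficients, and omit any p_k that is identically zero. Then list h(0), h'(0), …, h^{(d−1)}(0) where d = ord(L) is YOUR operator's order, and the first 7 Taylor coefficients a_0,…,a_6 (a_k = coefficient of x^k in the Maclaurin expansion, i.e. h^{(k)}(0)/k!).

f: a_k = 3, 3, 15, 27, 87, 195, 543, …
Substitute x→r, Dx→(1/r')Dx; clear ⇒ L₀.
h₀' ⇒ L via d/dx closure of L₀.
L = (6 + 12·x + 72·x^2 + 80·x^3) + (-1 - 15·x - 54·x^2 - 36·x^3 + 40·x^4)·Dx  (order 1).
h: a_k = 3, 18, -63, 324, -1425, 6102, -25347, …
ICs: h(0) = 3.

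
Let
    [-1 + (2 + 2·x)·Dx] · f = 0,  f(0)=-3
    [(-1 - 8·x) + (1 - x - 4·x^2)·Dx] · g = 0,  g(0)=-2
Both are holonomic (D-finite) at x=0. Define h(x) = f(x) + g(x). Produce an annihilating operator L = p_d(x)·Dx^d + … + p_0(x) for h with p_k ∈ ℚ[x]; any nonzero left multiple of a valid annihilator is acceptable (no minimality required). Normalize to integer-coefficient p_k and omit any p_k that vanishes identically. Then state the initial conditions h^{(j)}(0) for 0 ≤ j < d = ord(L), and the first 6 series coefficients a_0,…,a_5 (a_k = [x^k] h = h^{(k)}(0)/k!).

f: a_k = -3, -3/2, 3/8, -3/16, 15/128, -21/256, …
g: a_k = -2, -2, -10, -18, -58, -130, …
Weyl lclm of L_f,L_g ⇒ L₀ (ord ≤ 2).
L = (21 + 75·x + 228·x^2 + 160·x^3) + (-41 - 174·x - 609·x^2 - 872·x^3 - 400·x^4)·Dx + (2 + 38·x + 30·x^2 - 198·x^3 - 352·x^4 - 160·x^5)·Dx^2  (order 2).
h: a_k = -5, -7/2, -77/8, -291/16, -7409/128, -33301/256, …
ICs: h(0) = -5, h′(0) = -7/2.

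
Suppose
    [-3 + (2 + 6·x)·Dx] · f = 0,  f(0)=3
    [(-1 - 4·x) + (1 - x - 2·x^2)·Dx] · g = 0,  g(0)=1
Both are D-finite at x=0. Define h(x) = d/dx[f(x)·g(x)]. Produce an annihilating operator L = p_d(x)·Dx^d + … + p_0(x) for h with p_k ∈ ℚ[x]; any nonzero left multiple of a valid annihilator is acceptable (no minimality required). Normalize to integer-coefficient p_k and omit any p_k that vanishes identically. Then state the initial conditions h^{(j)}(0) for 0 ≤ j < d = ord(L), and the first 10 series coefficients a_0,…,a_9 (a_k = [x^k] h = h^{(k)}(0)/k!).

L = (27 + 282·x + 663·x^2 + 660·x^3 + 540·x^4) + (-10 - 42·x - 30·x^2 + 98·x^3 + 312·x^4 + 216·x^5)·Dx  (order 1).
h: a_k = 15/2, 81/4, 1449/16, 5241/32, 155205/256, 486279/512, 7261485/2048, 18527625/4096, 1310994045/65536, 2242308315/131072, …
ICs: h(0) = 15/2.

f: a_k = 3, 9/2, -27/8, 81/16, -1215/128, 5103/256, -45927/1024, 216513/2048, -8444007/32768, 42220035/65536, …
g: a_k = 1, 1, 3, 5, 11, 21, 43, 85, 171, 341, …
Sym-product of L_f,L_g gives L₀ (≤ ord 1).
h=h₀': d/dx-closure on L₀ ⇒ L.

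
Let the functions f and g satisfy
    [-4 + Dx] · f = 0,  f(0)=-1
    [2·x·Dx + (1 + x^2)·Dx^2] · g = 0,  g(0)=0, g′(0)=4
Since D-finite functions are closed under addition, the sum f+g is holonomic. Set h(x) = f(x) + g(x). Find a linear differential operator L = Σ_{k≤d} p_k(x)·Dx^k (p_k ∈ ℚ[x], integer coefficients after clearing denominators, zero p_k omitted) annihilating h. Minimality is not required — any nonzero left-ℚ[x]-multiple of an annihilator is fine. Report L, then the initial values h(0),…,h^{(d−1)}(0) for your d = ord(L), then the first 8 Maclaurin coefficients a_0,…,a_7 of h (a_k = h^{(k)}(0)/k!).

L = (4 - 16·x - 12·x^2 - 16·x^3)·Dx + (-9 - 13·x^2 - 8·x^4)·Dx^2 + (2 + x + 4·x^2 + x^3 + 2·x^4)·Dx^3  (order 3).
h: a_k = -1, 0, -8, -12, -32/3, -116/15, -256/45, -172/45, …
ICs: h(0) = -1, h′(0) = 0, h′′(0) = -16.

f: a_k = -1, -4, -8, -32/3, -32/3, -128/15, -256/45, -1024/315, …
g: a_k = 0, 4, 0, -4/3, 0, 4/5, 0, -4/7, …
f+g: L₀ = lclm(L_f,L_g), ord ≤ 1+2.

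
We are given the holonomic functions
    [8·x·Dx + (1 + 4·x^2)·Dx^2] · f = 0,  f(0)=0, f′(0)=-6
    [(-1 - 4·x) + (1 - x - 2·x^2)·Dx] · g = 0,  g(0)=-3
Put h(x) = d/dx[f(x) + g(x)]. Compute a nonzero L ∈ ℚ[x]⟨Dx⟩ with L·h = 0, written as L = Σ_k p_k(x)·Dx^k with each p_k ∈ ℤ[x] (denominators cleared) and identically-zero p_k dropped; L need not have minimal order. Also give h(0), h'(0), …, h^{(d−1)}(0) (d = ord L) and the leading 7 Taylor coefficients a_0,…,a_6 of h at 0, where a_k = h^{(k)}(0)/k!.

L = (24 - 96·x - 864·x^2 - 1536·x^3 - 3264·x^4 - 768·x^6) + (-19 - 80·x - 100·x^2 - 544·x^3 - 1424·x^4 - 2368·x^5 - 192·x^6 - 768·x^7)·Dx + (3 + 7·x + 32·x^2 - 28·x^3 + 24·x^4 - 240·x^5 - 256·x^6 - 64·x^7 - 128·x^8)·Dx^2  (order 2).
h: a_k = -9, -18, -21, -132, -411, -774, -1401, …
ICs: h(0) = -9, h′(0) = -18.

f: a_k = 0, -6, 0, 8, 0, -96/5, 0, …
g: a_k = -3, -3, -9, -15, -33, -63, -129, …
h₀=f+g: left-lcm gives L₀, ord ≤ 3.
h₀' ⇒ L via d/dx closure of L₀.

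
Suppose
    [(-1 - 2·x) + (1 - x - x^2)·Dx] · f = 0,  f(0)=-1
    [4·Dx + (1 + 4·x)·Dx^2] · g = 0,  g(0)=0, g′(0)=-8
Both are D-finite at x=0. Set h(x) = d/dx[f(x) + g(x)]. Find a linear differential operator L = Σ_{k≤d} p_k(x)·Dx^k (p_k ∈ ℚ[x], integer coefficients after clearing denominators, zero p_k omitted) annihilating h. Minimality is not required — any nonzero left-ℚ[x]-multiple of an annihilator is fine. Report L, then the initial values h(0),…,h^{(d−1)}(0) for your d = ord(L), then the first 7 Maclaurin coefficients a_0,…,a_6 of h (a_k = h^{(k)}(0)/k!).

L = (100 + 272·x + 392·x^2 + 144·x^3 + 96·x^4) + (-7 + 96·x + 434·x^2 + 540·x^3 + 304·x^4 + 160·x^5)·Dx + (-4 - 25·x - 28·x^2 + 46·x^3 + 73·x^4 + 76·x^5 + 32·x^6)·Dx^2  (order 2).
h: a_k = -9, 28, -137, 492, -2088, 8114, -32915, …
ICs: h(0) = -9, h′(0) = 28.

f: a_k = -1, -1, -2, -3, -5, -8, -13, …
g: a_k = 0, -8, 16, -128/3, 128, -2048/5, 4096/3, …
L₀ := lclm(L_f,L_g); ord L₀ ≤ 1+2.
h=h₀': d/dx-closure on L₀ ⇒ L.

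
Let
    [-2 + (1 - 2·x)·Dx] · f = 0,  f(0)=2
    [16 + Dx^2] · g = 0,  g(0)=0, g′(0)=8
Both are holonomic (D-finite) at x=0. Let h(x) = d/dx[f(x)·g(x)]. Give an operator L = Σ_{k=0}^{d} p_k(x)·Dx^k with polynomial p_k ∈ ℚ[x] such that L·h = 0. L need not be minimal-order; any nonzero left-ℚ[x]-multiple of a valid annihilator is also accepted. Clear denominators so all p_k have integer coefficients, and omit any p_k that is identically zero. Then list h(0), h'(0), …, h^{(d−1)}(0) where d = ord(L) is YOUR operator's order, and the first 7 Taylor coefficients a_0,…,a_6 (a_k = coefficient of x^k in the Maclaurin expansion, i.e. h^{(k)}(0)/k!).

f: a_k = 2, 4, 8, 16, 32, 64, 128, …
g: a_k = 0, 8, 0, -64/3, 0, 256/15, 0, …
Product ⇒ symmetric product L₀, ord ≤ 2.
Differentiate: ansatz ord ≤ ord L₀ ⇒ L.
L = (8 - 64·x + 64·x^2) + (-4 + 8·x)·Dx + (1 - 4·x + 4·x^2)·Dx^2  (order 2).
h: a_k = 16, 64, 64, 512/3, 1792/3, 7168/5, 146432/45, …
ICs: h(0) = 16, h′(0) = 64.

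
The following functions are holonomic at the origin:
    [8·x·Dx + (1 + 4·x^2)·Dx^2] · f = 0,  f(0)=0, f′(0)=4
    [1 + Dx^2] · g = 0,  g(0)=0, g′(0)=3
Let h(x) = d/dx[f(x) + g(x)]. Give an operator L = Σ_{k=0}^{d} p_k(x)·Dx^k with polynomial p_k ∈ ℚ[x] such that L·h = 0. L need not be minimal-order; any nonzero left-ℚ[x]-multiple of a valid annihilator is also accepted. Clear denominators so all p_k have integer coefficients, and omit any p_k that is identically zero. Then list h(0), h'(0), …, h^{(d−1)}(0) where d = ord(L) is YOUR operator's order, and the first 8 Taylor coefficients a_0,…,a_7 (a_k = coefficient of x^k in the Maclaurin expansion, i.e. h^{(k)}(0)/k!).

f: a_k = 0, 4, 0, -16/3, 0, 64/5, 0, -256/7, …
g: a_k = 0, 3, 0, -1/2, 0, 1/40, 0, -1/1680, …
L₀ := lclm(L_f,L_g); ord L₀ ≤ 2+2.
Derive L from L₀ (diff closure).
L = (-376·x + 1600·x^3 + 128·x^5) + (-7 + 76·x^2 + 432·x^4 + 64·x^6)·Dx + (-376·x + 1600·x^3 + 128·x^5)·Dx^2 + (-7 + 76·x^2 + 432·x^4 + 64·x^6)·Dx^3  (order 3).
h: a_k = 7, 0, -35/2, 0, 513/8, 0, -61441/240, 0, …
ICs: h(0) = 7, h′(0) = 0, h′′(0) = -35.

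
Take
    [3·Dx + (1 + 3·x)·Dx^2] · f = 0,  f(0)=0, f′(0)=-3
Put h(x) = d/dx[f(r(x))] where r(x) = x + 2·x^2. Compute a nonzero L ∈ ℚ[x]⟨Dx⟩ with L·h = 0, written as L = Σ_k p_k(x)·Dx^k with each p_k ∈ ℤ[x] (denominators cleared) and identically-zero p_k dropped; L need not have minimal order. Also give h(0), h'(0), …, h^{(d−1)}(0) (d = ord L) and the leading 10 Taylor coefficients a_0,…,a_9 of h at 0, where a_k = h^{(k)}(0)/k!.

f: a_k = 0, -3, 9/2, -9, 81/4, -243/5, 243/2, -2187/7, 6561/8, -2187, …
h₀=f(r): pull back L_f along r ⇒ L₀.
h=h₀': d/dx-closure on L₀ ⇒ L.
L = (-1 + 12·x + 24·x^2) + (1 + 7·x + 18·x^2 + 24·x^3)·Dx  (order 1).
h: a_k = -3, -3, 27, -63, 27, 297, -1053, 1377, 2187, -14823, …
ICs: h(0) = -3.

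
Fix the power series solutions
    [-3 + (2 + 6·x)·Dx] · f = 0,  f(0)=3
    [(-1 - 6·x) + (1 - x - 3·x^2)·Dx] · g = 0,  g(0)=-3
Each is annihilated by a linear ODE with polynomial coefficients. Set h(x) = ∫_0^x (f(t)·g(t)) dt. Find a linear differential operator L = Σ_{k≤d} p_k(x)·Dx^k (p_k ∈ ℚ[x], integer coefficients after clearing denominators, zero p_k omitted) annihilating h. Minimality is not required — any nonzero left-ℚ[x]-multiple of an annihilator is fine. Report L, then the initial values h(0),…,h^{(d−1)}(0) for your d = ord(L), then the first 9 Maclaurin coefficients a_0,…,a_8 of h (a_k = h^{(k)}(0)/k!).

f: a_k = 3, 9/2, -27/8, 81/16, -1215/128, 5103/256, -45927/1024, 216513/2048, -8444007/32768, …
g: a_k = -3, -3, -12, -21, -57, -120, -291, -651, -1524, …
Sym-product of L_f,L_g gives L₀ (≤ ord 1).
h=∫h₀ ⇒ L = L₀·Dx.
L = (5 + 15·x + 27·x^2)·Dx + (-2 - 4·x + 12·x^2 + 18·x^3)·Dx^2  (order 2).
h: a_k = 0, -9, -45/4, -105/8, -1953/64, -27099/640, -54417/512, -1165599/7168, -6898761/16384, …
ICs: h(0) = 0, h′(0) = -9.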